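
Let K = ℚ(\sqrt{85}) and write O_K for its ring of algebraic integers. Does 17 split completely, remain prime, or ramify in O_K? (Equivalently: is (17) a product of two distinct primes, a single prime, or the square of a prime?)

Since 85 ≡ 1 mod 4, the ring of integers is ℤ[(1+√85)/2] with discriminant 85.
17 divides disc(K) = 85, so 17 ramifies.

ramified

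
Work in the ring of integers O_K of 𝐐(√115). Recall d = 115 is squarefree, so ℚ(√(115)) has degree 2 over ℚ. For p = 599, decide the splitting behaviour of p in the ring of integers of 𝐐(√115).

inert — (599) stays prime in O_K

d = 115 ≡ 3 (mod 4), so O_K = ℤ[√115] and disc(K) = 4d = 460.
599 ∤ 460, so 599 is unramified.
Compute (115/599) via Euler: 115^((599-1)/2) mod 599 = 598, so (115/599) = -1.
Legendre symbol -1 ⇒ 599 is inert.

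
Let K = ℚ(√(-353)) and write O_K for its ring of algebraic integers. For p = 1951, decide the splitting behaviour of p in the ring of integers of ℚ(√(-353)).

-353 mod 4 = 3, hence disc K = 4·(-353) = -1412 and O_K = ℤ[√-353].
1951 ∤ -1412, so 1951 is unramified.
Legendre symbol by Euler's criterion: (-353/1951) ≡ (-353)^975 ≡ 1950 (mod 1951), i.e. (-353/1951) = -1.
d is a non-residue mod p, hence 1951 remains inert in O_K.

inert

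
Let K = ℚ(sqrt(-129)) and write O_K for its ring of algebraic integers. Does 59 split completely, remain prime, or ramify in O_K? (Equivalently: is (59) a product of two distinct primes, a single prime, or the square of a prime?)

split

d = -129 ≡ 3 (mod 4), so O_K = ℤ[√-129] and disc(K) = 4d = -516.
disc(K) = -516 is not divisible by 59; 59 is unramified.
Legendre symbol by Euler's criterion: (-129/59) ≡ (-129)^29 ≡ 1 (mod 59), i.e. (-129/59) = 1.
Legendre symbol 1 ⇒ 59 is split.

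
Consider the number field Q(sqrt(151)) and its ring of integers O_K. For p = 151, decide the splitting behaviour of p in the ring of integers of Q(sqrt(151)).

151 mod 4 = 3, hence disc K = 4·151 = 604 and O_K = ℤ[√151].
disc(K) = 604 = 151·4, so p = 151 is ramified.

ramifies in O_K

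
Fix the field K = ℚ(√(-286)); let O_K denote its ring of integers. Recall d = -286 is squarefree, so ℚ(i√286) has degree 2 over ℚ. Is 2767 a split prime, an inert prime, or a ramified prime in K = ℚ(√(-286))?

Since -286 ≢ 1 mod 4, the ring of integers is ℤ[√-286] with discriminant 4·(-286) = -1144.
2767 ∤ -1144, so 2767 is unramified.
Compute (-286/2767) via Euler: 2481^((2767-1)/2) mod 2767 = 1, so (-286/2767) = 1.
(-286/2767) = 1, so 2767 splits.

splits completely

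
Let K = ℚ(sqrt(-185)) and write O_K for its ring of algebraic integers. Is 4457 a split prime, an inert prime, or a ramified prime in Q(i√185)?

split — (4457) = 𝔭₁𝔭₂ with 𝔭₁ ≠ 𝔭₂

Since -185 ≢ 1 mod 4, the ring of integers is ℤ[√-185] with discriminant 4·(-185) = -740.
disc(K) = -740 is not divisible by 4457; 4457 is unramified.
Euler's criterion: (-185)^2228 mod 4457 = 1. Thus (-185|4457) = 1.
(-185/4457) = 1, so 4457 splits.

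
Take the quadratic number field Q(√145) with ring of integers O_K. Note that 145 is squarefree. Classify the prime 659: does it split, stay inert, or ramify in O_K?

inert — (659) stays prime in O_K

145 mod 4 = 1, hence disc K = 145 and O_K = ℤ[(1+√145)/2].
Since gcd(659, 145) = 1 the prime 659 does not ramify.
Compute (145/659) via Euler: 145^((659-1)/2) mod 659 = 658, so (145/659) = -1.
Legendre symbol -1 ⇒ 659 is inert.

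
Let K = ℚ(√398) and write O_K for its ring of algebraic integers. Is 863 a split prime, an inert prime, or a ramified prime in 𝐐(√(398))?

Since 398 ≢ 1 mod 4, the ring of integers is ℤ[√398] with discriminant 4·398 = 1592.
Since gcd(863, 1592) = 1 the prime 863 does not ramify.
Legendre symbol by Euler's criterion: (398/863) ≡ 398^431 ≡ 1 (mod 863), i.e. (398/863) = 1.
(398/863) = 1, so 863 splits.

split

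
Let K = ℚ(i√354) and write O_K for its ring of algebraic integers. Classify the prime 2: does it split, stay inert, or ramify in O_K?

Since -354 ≢ 1 mod 4, the ring of integers is ℤ[√-354] with discriminant 4·(-354) = -1416.
disc(K) = -1416 = 2·(-708), so p = 2 is ramified.

p ramifies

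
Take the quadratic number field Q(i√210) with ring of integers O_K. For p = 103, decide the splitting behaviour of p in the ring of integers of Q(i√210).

Since -210 ≢ 1 mod 4, the ring of integers is ℤ[√-210] with discriminant 4·(-210) = -840.
103 ∤ -840, so 103 is unramified.
Compute (-210/103) via Euler: 99^((103-1)/2) mod 103 = 102, so (-210/103) = -1.
(-210/103) = -1, so 103 is inert.

remains prime (inert)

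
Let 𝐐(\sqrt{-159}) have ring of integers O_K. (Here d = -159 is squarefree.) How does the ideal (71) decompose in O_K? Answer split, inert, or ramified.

d = -159 ≡ 1 (mod 4), so O_K = ℤ[(1+√-159)/2] and disc(K) = d = -159.
71 ∤ -159, so 71 is unramified.
Compute (-159/71) via Euler: 54^((71-1)/2) mod 71 = 1, so (-159/71) = 1.
(-159/71) = 1, so 71 splits.

splits completely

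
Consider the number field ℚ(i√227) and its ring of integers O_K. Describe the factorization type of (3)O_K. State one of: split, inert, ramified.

d = -227 ≡ 1 (mod 4), so O_K = ℤ[(1+√-227)/2] and disc(K) = d = -227.
Since gcd(3, -227) = 1 the prime 3 does not ramify.
Euler's criterion: (-227)^1 mod 3 = 1. Thus (-227|3) = 1.
Legendre symbol 1 ⇒ 3 is split.

splits completely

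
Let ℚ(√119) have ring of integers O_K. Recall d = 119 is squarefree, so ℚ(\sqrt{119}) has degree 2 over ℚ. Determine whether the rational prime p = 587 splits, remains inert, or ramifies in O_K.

Since 119 ≢ 1 mod 4, the ring of integers is ℤ[√119] with discriminant 4·119 = 476.
587 ∤ 476, so 587 is unramified.
Compute (119/587) via Euler: 119^((587-1)/2) mod 587 = 1, so (119/587) = 1.
Legendre symbol 1 ⇒ 587 is split.

splits completely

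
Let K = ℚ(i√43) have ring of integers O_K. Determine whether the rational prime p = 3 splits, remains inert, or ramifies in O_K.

-43 mod 4 = 1, hence disc K = -43 and O_K = ℤ[(1+√-43)/2].
disc(K) = -43 is not divisible by 3; 3 is unramified.
(-43/3) = 2^1 mod 3 = 2, giving Legendre symbol -1.
d is a non-residue mod p, hence 3 remains inert in O_K.

remains prime (inert)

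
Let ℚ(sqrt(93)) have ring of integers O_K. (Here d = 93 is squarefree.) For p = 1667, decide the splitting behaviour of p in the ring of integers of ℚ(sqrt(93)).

Since 93 ≡ 1 mod 4, the ring of integers is ℤ[(1+√93)/2] with discriminant 93.
Since gcd(1667, 93) = 1 the prime 1667 does not ramify.
Compute (93/1667) via Euler: 93^((1667-1)/2) mod 1667 = 1, so (93/1667) = 1.
d is a quadratic residue mod p, hence 1667 splits in O_K.

splits completely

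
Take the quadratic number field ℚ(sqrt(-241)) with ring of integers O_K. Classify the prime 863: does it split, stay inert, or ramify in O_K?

p splits

-241 mod 4 = 3, hence disc K = 4·(-241) = -964 and O_K = ℤ[√-241].
863 ∤ -964, so 863 is unramified.
Euler's criterion: (-241)^431 mod 863 = 1. Thus (-241|863) = 1.
Legendre symbol 1 ⇒ 863 is split.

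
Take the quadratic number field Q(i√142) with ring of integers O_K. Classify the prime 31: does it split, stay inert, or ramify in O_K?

d = -142 ≡ 2 (mod 4), so O_K = ℤ[√-142] and disc(K) = 4d = -568.
31 ∤ -568, so 31 is unramified.
Euler's criterion: (-142)^15 mod 31 = 30. Thus (-142|31) = -1.
Legendre symbol -1 ⇒ 31 is inert.

31 remains inert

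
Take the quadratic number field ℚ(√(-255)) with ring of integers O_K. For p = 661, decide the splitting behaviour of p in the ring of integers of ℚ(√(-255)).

d = -255 ≡ 1 (mod 4), so O_K = ℤ[(1+√-255)/2] and disc(K) = d = -255.
661 ∤ -255, so 661 is unramified.
Euler's criterion: (-255)^330 mod 661 = 1. Thus (-255|661) = 1.
d is a quadratic residue mod p, hence 661 splits in O_K.

p splits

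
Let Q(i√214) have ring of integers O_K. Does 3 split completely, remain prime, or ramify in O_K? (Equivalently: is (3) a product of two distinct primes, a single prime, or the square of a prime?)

d = -214 ≡ 2 (mod 4), so O_K = ℤ[√-214] and disc(K) = 4d = -856.
Since gcd(3, -856) = 1 the prime 3 does not ramify.
(-214/3) = 2^1 mod 3 = 2, giving Legendre symbol -1.
(-214/3) = -1, so 3 is inert.

p is inert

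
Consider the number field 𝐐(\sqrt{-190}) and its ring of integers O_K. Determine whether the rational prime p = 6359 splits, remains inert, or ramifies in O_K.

inert — (6359) stays prime in O_K

d = -190 ≡ 2 (mod 4), so O_K = ℤ[√-190] and disc(K) = 4d = -760.
Since gcd(6359, -760) = 1 the prime 6359 does not ramify.
Legendre symbol by Euler's criterion: (-190/6359) ≡ (-190)^3179 ≡ 6358 (mod 6359), i.e. (-190/6359) = -1.
Legendre symbol -1 ⇒ 6359 is inert.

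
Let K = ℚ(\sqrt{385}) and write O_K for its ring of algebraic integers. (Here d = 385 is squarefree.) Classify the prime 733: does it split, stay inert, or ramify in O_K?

d = 385 ≡ 1 (mod 4), so O_K = ℤ[(1+√385)/2] and disc(K) = d = 385.
Since gcd(733, 385) = 1 the prime 733 does not ramify.
Legendre symbol by Euler's criterion: (385/733) ≡ 385^366 ≡ 732 (mod 733), i.e. (385/733) = -1.
d is a non-residue mod p, hence 733 remains inert in O_K.

remains prime (inert)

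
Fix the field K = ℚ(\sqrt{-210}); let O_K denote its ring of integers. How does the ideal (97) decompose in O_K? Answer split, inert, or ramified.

split — (97) = 𝔭₁𝔭₂ with 𝔭₁ ≠ 𝔭₂

-210 mod 4 = 2, hence disc K = 4·(-210) = -840 and O_K = ℤ[√-210].
Since gcd(97, -840) = 1 the prime 97 does not ramify.
Euler's criterion: (-210)^48 mod 97 = 1. Thus (-210|97) = 1.
Legendre symbol 1 ⇒ 97 is split.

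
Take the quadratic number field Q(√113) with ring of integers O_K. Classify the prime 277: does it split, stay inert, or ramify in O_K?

split

113 mod 4 = 1, hence disc K = 113 and O_K = ℤ[(1+√113)/2].
277 ∤ 113, so 277 is unramified.
Legendre symbol by Euler's criterion: (113/277) ≡ 113^138 ≡ 1 (mod 277), i.e. (113/277) = 1.
d is a quadratic residue mod p, hence 277 splits in O_K.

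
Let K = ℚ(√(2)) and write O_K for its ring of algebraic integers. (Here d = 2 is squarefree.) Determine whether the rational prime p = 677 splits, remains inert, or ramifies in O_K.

2 mod 4 = 2, hence disc K = 4·2 = 8 and O_K = ℤ[√2].
Since gcd(677, 8) = 1 the prime 677 does not ramify.
(2/677) = 2^338 mod 677 = 676, giving Legendre symbol -1.
d is a non-residue mod p, hence 677 remains inert in O_K.

inert — (677) stays prime in O_K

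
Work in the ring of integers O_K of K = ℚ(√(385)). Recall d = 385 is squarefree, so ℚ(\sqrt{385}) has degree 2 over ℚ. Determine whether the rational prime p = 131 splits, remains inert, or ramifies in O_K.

d = 385 ≡ 1 (mod 4), so O_K = ℤ[(1+√385)/2] and disc(K) = d = 385.
Since gcd(131, 385) = 1 the prime 131 does not ramify.
Compute (385/131) via Euler: 123^((131-1)/2) mod 131 = 1, so (385/131) = 1.
d is a quadratic residue mod p, hence 131 splits in O_K.

131 splits in O_K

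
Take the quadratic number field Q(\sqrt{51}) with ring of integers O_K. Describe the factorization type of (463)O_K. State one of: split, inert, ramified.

51 mod 4 = 3, hence disc K = 4·51 = 204 and O_K = ℤ[√51].
Since gcd(463, 204) = 1 the prime 463 does not ramify.
(51/463) = 51^231 mod 463 = 462, giving Legendre symbol -1.
d is a non-residue mod p, hence 463 remains inert in O_K.

inert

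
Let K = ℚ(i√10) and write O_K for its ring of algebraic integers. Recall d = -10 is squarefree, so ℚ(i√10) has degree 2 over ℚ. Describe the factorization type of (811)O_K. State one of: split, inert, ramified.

Since -10 ≢ 1 mod 4, the ring of integers is ℤ[√-10] with discriminant 4·(-10) = -40.
Since gcd(811, -40) = 1 the prime 811 does not ramify.
Euler's criterion: (-10)^405 mod 811 = 1. Thus (-10|811) = 1.
(-10/811) = 1, so 811 splits.

split — (811) = 𝔭₁𝔭₂ with 𝔭₁ ≠ 𝔭₂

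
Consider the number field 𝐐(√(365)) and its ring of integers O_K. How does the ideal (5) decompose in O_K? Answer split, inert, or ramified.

365 mod 4 = 1, hence disc K = 365 and O_K = ℤ[(1+√365)/2].
Ramification test: 5 | 365. The prime 5 ramifies in K.

5 is ramified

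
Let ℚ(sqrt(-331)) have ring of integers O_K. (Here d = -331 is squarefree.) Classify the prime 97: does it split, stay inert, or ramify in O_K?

inert — (97) stays prime in O_K

d = -331 ≡ 1 (mod 4), so O_K = ℤ[(1+√-331)/2] and disc(K) = d = -331.
disc(K) = -331 is not divisible by 97; 97 is unramified.
Compute (-331/97) via Euler: 57^((97-1)/2) mod 97 = 96, so (-331/97) = -1.
(-331/97) = -1, so 97 is inert.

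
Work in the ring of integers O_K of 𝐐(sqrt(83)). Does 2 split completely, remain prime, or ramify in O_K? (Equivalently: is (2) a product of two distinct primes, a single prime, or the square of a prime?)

Since 83 ≢ 1 mod 4, the ring of integers is ℤ[√83] with discriminant 4·83 = 332.
2 divides disc(K) = 332, so 2 ramifies.

p ramifies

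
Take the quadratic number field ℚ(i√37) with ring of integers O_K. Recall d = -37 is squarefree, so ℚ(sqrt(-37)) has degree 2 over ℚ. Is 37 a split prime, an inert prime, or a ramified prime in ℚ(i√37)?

ramified — (37) = 𝔭²

Since -37 ≢ 1 mod 4, the ring of integers is ℤ[√-37] with discriminant 4·(-37) = -148.
disc(K) = -148 = 37·(-4), so p = 37 is ramified.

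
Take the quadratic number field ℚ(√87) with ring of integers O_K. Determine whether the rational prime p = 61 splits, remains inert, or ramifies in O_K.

p is inert

87 mod 4 = 3, hence disc K = 4·87 = 348 and O_K = ℤ[√87].
disc(K) = 348 is not divisible by 61; 61 is unramified.
(87/61) = 26^30 mod 61 = 60, giving Legendre symbol -1.
d is a non-residue mod p, hence 61 remains inert in O_K.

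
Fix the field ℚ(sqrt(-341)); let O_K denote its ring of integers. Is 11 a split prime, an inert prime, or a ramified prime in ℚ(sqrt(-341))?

ramified

-341 mod 4 = 3, hence disc K = 4·(-341) = -1364 and O_K = ℤ[√-341].
disc(K) = -1364 = 11·(-124), so p = 11 is ramified.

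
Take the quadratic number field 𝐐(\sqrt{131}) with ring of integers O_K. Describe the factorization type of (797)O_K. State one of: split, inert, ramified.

split

131 mod 4 = 3, hence disc K = 4·131 = 524 and O_K = ℤ[√131].
Since gcd(797, 524) = 1 the prime 797 does not ramify.
(131/797) = 131^398 mod 797 = 1, giving Legendre symbol 1.
d is a quadratic residue mod p, hence 797 splits in O_K.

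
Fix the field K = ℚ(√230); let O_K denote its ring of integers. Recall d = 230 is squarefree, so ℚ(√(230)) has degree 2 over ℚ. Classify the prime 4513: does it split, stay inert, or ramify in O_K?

splits completely

Since 230 ≢ 1 mod 4, the ring of integers is ℤ[√230] with discriminant 4·230 = 920.
4513 ∤ 920, so 4513 is unramified.
(230/4513) = 230^2256 mod 4513 = 1, giving Legendre symbol 1.
d is a quadratic residue mod p, hence 4513 splits in O_K.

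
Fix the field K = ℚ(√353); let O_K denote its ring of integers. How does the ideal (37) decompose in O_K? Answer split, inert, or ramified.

inert — (37) stays prime in O_K

353 mod 4 = 1, hence disc K = 353 and O_K = ℤ[(1+√353)/2].
Since gcd(37, 353) = 1 the prime 37 does not ramify.
Legendre symbol by Euler's criterion: (353/37) ≡ 353^18 ≡ 36 (mod 37), i.e. (353/37) = -1.
(353/37) = -1, so 37 is inert.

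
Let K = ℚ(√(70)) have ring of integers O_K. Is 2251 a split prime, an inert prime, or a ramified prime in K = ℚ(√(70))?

p splits

d = 70 ≡ 2 (mod 4), so O_K = ℤ[√70] and disc(K) = 4d = 280.
disc(K) = 280 is not divisible by 2251; 2251 is unramified.
Legendre symbol by Euler's criterion: (70/2251) ≡ 70^1125 ≡ 1 (mod 2251), i.e. (70/2251) = 1.
d is a quadratic residue mod p, hence 2251 splits in O_K.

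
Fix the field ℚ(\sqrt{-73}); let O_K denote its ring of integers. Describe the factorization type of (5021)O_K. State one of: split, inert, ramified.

d = -73 ≡ 3 (mod 4), so O_K = ℤ[√-73] and disc(K) = 4d = -292.
5021 ∤ -292, so 5021 is unramified.
Legendre symbol by Euler's criterion: (-73/5021) ≡ (-73)^2510 ≡ 1 (mod 5021), i.e. (-73/5021) = 1.
(-73/5021) = 1, so 5021 splits.

5021 splits in O_K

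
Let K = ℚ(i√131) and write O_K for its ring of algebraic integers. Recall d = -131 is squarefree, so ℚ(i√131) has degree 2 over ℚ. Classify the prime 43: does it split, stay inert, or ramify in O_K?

p splits

d = -131 ≡ 1 (mod 4), so O_K = ℤ[(1+√-131)/2] and disc(K) = d = -131.
disc(K) = -131 is not divisible by 43; 43 is unramified.
Compute (-131/43) via Euler: 41^((43-1)/2) mod 43 = 1, so (-131/43) = 1.
d is a quadratic residue mod p, hence 43 splits in O_K.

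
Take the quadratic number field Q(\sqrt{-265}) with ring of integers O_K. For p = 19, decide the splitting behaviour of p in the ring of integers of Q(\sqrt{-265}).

split — (19) = 𝔭₁𝔭₂ with 𝔭₁ ≠ 𝔭₂

Since -265 ≢ 1 mod 4, the ring of integers is ℤ[√-265] with discriminant 4·(-265) = -1060.
disc(K) = -1060 is not divisible by 19; 19 is unramified.
Compute (-265/19) via Euler: 1^((19-1)/2) mod 19 = 1, so (-265/19) = 1.
Legendre symbol 1 ⇒ 19 is split.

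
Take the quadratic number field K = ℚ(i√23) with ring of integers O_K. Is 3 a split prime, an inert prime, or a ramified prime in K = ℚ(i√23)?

3 splits in O_K

d = -23 ≡ 1 (mod 4), so O_K = ℤ[(1+√-23)/2] and disc(K) = d = -23.
3 ∤ -23, so 3 is unramified.
Compute (-23/3) via Euler: 1^((3-1)/2) mod 3 = 1, so (-23/3) = 1.
Legendre symbol 1 ⇒ 3 is split.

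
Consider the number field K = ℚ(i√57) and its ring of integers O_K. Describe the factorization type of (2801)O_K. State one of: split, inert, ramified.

-57 mod 4 = 3, hence disc K = 4·(-57) = -228 and O_K = ℤ[√-57].
Since gcd(2801, -228) = 1 the prime 2801 does not ramify.
(-57/2801) = 2744^1400 mod 2801 = 1, giving Legendre symbol 1.
d is a quadratic residue mod p, hence 2801 splits in O_K.

p splits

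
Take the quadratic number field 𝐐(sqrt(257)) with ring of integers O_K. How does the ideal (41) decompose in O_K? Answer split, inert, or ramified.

inert

257 mod 4 = 1, hence disc K = 257 and O_K = ℤ[(1+√257)/2].
41 ∤ 257, so 41 is unramified.
Compute (257/41) via Euler: 11^((41-1)/2) mod 41 = 40, so (257/41) = -1.
(257/41) = -1, so 41 is inert.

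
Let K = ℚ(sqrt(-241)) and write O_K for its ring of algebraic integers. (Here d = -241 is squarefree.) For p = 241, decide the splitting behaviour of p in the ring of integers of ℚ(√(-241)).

p ramifies

Since -241 ≢ 1 mod 4, the ring of integers is ℤ[√-241] with discriminant 4·(-241) = -964.
disc(K) = -964 = 241·(-4), so p = 241 is ramified.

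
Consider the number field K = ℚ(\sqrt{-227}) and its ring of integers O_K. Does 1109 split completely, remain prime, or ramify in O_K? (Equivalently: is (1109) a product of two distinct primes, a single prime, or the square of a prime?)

p is inert

Since -227 ≡ 1 mod 4, the ring of integers is ℤ[(1+√-227)/2] with discriminant -227.
Since gcd(1109, -227) = 1 the prime 1109 does not ramify.
Compute (-227/1109) via Euler: 882^((1109-1)/2) mod 1109 = 1108, so (-227/1109) = -1.
Legendre symbol -1 ⇒ 1109 is inert.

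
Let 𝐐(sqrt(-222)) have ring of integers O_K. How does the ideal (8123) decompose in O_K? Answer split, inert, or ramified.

Since -222 ≢ 1 mod 4, the ring of integers is ℤ[√-222] with discriminant 4·(-222) = -888.
disc(K) = -888 is not divisible by 8123; 8123 is unramified.
Euler's criterion: (-222)^4061 mod 8123 = 8122. Thus (-222|8123) = -1.
(-222/8123) = -1, so 8123 is inert.

inert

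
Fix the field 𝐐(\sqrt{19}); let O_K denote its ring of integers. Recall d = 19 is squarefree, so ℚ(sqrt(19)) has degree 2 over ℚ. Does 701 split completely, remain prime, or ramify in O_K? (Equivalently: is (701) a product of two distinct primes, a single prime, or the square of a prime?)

p splits

19 mod 4 = 3, hence disc K = 4·19 = 76 and O_K = ℤ[√19].
disc(K) = 76 is not divisible by 701; 701 is unramified.
Euler's criterion: 19^350 mod 701 = 1. Thus (19|701) = 1.
d is a quadratic residue mod p, hence 701 splits in O_K.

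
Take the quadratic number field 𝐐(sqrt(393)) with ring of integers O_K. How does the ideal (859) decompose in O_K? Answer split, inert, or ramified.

p is inert

393 mod 4 = 1, hence disc K = 393 and O_K = ℤ[(1+√393)/2].
disc(K) = 393 is not divisible by 859; 859 is unramified.
(393/859) = 393^429 mod 859 = 858, giving Legendre symbol -1.
(393/859) = -1, so 859 is inert.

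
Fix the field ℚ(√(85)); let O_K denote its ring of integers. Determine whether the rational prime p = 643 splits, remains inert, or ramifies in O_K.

split

d = 85 ≡ 1 (mod 4), so O_K = ℤ[(1+√85)/2] and disc(K) = d = 85.
disc(K) = 85 is not divisible by 643; 643 is unramified.
Euler's criterion: 85^321 mod 643 = 1. Thus (85|643) = 1.
d is a quadratic residue mod p, hence 643 splits in O_K.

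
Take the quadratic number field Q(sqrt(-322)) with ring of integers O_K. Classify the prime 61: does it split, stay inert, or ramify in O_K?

inert — (61) stays prime in O_K

Since -322 ≢ 1 mod 4, the ring of integers is ℤ[√-322] with discriminant 4·(-322) = -1288.
61 ∤ -1288, so 61 is unramified.
Compute (-322/61) via Euler: 44^((61-1)/2) mod 61 = 60, so (-322/61) = -1.
d is a non-residue mod p, hence 61 remains inert in O_K.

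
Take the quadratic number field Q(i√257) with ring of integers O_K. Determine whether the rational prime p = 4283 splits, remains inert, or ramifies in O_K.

split

Since -257 ≢ 1 mod 4, the ring of integers is ℤ[√-257] with discriminant 4·(-257) = -1028.
Since gcd(4283, -1028) = 1 the prime 4283 does not ramify.
Legendre symbol by Euler's criterion: (-257/4283) ≡ (-257)^2141 ≡ 1 (mod 4283), i.e. (-257/4283) = 1.
Legendre symbol 1 ⇒ 4283 is split.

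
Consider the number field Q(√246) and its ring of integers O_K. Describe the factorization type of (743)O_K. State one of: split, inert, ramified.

split

d = 246 ≡ 2 (mod 4), so O_K = ℤ[√246] and disc(K) = 4d = 984.
disc(K) = 984 is not divisible by 743; 743 is unramified.
Legendre symbol by Euler's criterion: (246/743) ≡ 246^371 ≡ 1 (mod 743), i.e. (246/743) = 1.
d is a quadratic residue mod p, hence 743 splits in O_K.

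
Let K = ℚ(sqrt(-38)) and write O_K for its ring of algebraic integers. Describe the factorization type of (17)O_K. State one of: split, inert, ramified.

split

Since -38 ≢ 1 mod 4, the ring of integers is ℤ[√-38] with discriminant 4·(-38) = -152.
Since gcd(17, -152) = 1 the prime 17 does not ramify.
Legendre symbol by Euler's criterion: (-38/17) ≡ (-38)^8 ≡ 1 (mod 17), i.e. (-38/17) = 1.
(-38/17) = 1, so 17 splits.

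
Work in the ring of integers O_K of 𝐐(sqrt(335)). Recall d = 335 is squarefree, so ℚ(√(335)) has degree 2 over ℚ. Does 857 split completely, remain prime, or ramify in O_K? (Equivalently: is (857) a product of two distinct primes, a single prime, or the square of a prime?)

335 mod 4 = 3, hence disc K = 4·335 = 1340 and O_K = ℤ[√335].
Since gcd(857, 1340) = 1 the prime 857 does not ramify.
Legendre symbol by Euler's criterion: (335/857) ≡ 335^428 ≡ 1 (mod 857), i.e. (335/857) = 1.
Legendre symbol 1 ⇒ 857 is split.

split — (857) = 𝔭₁𝔭₂ with 𝔭₁ ≠ 𝔭₂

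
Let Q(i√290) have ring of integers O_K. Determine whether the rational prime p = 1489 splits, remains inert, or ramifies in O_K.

inert

Since -290 ≢ 1 mod 4, the ring of integers is ℤ[√-290] with discriminant 4·(-290) = -1160.
Since gcd(1489, -1160) = 1 the prime 1489 does not ramify.
(-290/1489) = 1199^744 mod 1489 = 1488, giving Legendre symbol -1.
Legendre symbol -1 ⇒ 1489 is inert.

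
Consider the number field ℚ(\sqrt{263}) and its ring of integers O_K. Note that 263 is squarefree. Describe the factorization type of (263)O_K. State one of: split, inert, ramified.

p ramifies

d = 263 ≡ 3 (mod 4), so O_K = ℤ[√263] and disc(K) = 4d = 1052.
disc(K) = 1052 = 263·4, so p = 263 is ramified.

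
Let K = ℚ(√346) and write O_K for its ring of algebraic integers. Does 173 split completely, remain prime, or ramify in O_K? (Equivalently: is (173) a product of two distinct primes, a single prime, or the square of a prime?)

d = 346 ≡ 2 (mod 4), so O_K = ℤ[√346] and disc(K) = 4d = 1384.
Ramification test: 173 | 1384. The prime 173 ramifies in K.

ramified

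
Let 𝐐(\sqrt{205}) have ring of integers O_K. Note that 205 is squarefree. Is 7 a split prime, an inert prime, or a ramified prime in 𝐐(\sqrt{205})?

p splits

205 mod 4 = 1, hence disc K = 205 and O_K = ℤ[(1+√205)/2].
7 ∤ 205, so 7 is unramified.
Legendre symbol by Euler's criterion: (205/7) ≡ 205^3 ≡ 1 (mod 7), i.e. (205/7) = 1.
d is a quadratic residue mod p, hence 7 splits in O_K.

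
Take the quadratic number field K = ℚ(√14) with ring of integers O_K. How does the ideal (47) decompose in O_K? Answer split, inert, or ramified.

47 splits in O_K

14 mod 4 = 2, hence disc K = 4·14 = 56 and O_K = ℤ[√14].
47 ∤ 56, so 47 is unramified.
Euler's criterion: 14^23 mod 47 = 1. Thus (14|47) = 1.
(14/47) = 1, so 47 splits.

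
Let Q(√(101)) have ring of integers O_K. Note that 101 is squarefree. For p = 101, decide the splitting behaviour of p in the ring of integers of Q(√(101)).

101 is ramified

Since 101 ≡ 1 mod 4, the ring of integers is ℤ[(1+√101)/2] with discriminant 101.
Ramification test: 101 | 101. The prime 101 ramifies in K.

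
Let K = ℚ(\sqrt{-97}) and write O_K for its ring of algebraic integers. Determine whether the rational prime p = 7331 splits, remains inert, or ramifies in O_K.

-97 mod 4 = 3, hence disc K = 4·(-97) = -388 and O_K = ℤ[√-97].
Since gcd(7331, -388) = 1 the prime 7331 does not ramify.
Euler's criterion: (-97)^3665 mod 7331 = 1. Thus (-97|7331) = 1.
d is a quadratic residue mod p, hence 7331 splits in O_K.

split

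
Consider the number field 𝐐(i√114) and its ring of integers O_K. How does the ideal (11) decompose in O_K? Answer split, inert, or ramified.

remains prime (inert)

-114 mod 4 = 2, hence disc K = 4·(-114) = -456 and O_K = ℤ[√-114].
11 ∤ -456, so 11 is unramified.
Compute (-114/11) via Euler: 7^((11-1)/2) mod 11 = 10, so (-114/11) = -1.
(-114/11) = -1, so 11 is inert.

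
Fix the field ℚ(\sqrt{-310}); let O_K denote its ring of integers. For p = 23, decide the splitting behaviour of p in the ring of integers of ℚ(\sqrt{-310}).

Since -310 ≢ 1 mod 4, the ring of integers is ℤ[√-310] with discriminant 4·(-310) = -1240.
23 ∤ -1240, so 23 is unramified.
Legendre symbol by Euler's criterion: (-310/23) ≡ (-310)^11 ≡ 1 (mod 23), i.e. (-310/23) = 1.
(-310/23) = 1, so 23 splits.

split — (23) = 𝔭₁𝔭₂ with 𝔭₁ ≠ 𝔭₂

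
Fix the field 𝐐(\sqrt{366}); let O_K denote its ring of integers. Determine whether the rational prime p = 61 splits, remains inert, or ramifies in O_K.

366 mod 4 = 2, hence disc K = 4·366 = 1464 and O_K = ℤ[√366].
disc(K) = 1464 = 61·24, so p = 61 is ramified.

ramifies in O_K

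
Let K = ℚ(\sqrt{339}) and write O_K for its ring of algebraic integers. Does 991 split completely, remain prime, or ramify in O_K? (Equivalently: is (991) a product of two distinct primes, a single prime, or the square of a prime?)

Since 339 ≢ 1 mod 4, the ring of integers is ℤ[√339] with discriminant 4·339 = 1356.
disc(K) = 1356 is not divisible by 991; 991 is unramified.
Legendre symbol by Euler's criterion: (339/991) ≡ 339^495 ≡ 990 (mod 991), i.e. (339/991) = -1.
d is a non-residue mod p, hence 991 remains inert in O_K.

inert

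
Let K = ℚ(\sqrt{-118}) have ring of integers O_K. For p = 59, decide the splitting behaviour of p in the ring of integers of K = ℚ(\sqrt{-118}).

Since -118 ≢ 1 mod 4, the ring of integers is ℤ[√-118] with discriminant 4·(-118) = -472.
59 divides disc(K) = -472, so 59 ramifies.

ramified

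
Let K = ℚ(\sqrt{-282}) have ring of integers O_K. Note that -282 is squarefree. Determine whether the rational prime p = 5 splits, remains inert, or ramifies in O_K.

-282 mod 4 = 2, hence disc K = 4·(-282) = -1128 and O_K = ℤ[√-282].
5 ∤ -1128, so 5 is unramified.
Legendre symbol by Euler's criterion: (-282/5) ≡ (-282)^2 ≡ 4 (mod 5), i.e. (-282/5) = -1.
d is a non-residue mod p, hence 5 remains inert in O_K.

5 remains inert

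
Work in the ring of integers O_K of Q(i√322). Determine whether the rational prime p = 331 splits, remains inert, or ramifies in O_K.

Since -322 ≢ 1 mod 4, the ring of integers is ℤ[√-322] with discriminant 4·(-322) = -1288.
Since gcd(331, -1288) = 1 the prime 331 does not ramify.
Legendre symbol by Euler's criterion: (-322/331) ≡ (-322)^165 ≡ 1 (mod 331), i.e. (-322/331) = 1.
Legendre symbol 1 ⇒ 331 is split.

splits completely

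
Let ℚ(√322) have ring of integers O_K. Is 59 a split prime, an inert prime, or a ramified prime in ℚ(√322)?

p splits

322 mod 4 = 2, hence disc K = 4·322 = 1288 and O_K = ℤ[√322].
Since gcd(59, 1288) = 1 the prime 59 does not ramify.
Legendre symbol by Euler's criterion: (322/59) ≡ 322^29 ≡ 1 (mod 59), i.e. (322/59) = 1.
(322/59) = 1, so 59 splits.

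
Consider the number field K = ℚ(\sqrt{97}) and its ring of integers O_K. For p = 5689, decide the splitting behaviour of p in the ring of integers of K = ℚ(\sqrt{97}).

d = 97 ≡ 1 (mod 4), so O_K = ℤ[(1+√97)/2] and disc(K) = d = 97.
5689 ∤ 97, so 5689 is unramified.
Legendre symbol by Euler's criterion: (97/5689) ≡ 97^2844 ≡ 5688 (mod 5689), i.e. (97/5689) = -1.
Legendre symbol -1 ⇒ 5689 is inert.

remains prime (inert)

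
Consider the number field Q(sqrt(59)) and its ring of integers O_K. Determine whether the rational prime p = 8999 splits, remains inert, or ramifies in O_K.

59 mod 4 = 3, hence disc K = 4·59 = 236 and O_K = ℤ[√59].
8999 ∤ 236, so 8999 is unramified.
(59/8999) = 59^4499 mod 8999 = 1, giving Legendre symbol 1.
Legendre symbol 1 ⇒ 8999 is split.

split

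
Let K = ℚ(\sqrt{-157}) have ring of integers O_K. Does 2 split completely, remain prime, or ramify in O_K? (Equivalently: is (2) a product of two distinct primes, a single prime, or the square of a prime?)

-157 mod 4 = 3, hence disc K = 4·(-157) = -628 and O_K = ℤ[√-157].
disc(K) = -628 = 2·(-314), so p = 2 is ramified.

p ramifies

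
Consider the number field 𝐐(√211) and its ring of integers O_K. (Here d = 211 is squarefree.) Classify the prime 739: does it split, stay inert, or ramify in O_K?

p splits

Since 211 ≢ 1 mod 4, the ring of integers is ℤ[√211] with discriminant 4·211 = 844.
disc(K) = 844 is not divisible by 739; 739 is unramified.
(211/739) = 211^369 mod 739 = 1, giving Legendre symbol 1.
Legendre symbol 1 ⇒ 739 is split.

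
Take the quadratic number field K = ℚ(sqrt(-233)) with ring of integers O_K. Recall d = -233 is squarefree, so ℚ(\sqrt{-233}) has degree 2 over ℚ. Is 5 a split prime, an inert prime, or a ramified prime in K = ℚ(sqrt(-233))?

inert — (5) stays prime in O_K

-233 mod 4 = 3, hence disc K = 4·(-233) = -932 and O_K = ℤ[√-233].
disc(K) = -932 is not divisible by 5; 5 is unramified.
(-233/5) = 2^2 mod 5 = 4, giving Legendre symbol -1.
(-233/5) = -1, so 5 is inert.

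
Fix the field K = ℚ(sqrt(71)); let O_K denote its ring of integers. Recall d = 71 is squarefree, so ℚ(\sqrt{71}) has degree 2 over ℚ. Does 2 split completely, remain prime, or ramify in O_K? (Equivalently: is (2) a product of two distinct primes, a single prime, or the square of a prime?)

d = 71 ≡ 3 (mod 4), so O_K = ℤ[√71] and disc(K) = 4d = 284.
disc(K) = 284 = 2·142, so p = 2 is ramified.

ramified — (2) = 𝔭²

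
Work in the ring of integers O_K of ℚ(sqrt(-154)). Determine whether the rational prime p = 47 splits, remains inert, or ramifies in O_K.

splits completely

-154 mod 4 = 2, hence disc K = 4·(-154) = -616 and O_K = ℤ[√-154].
47 ∤ -616, so 47 is unramified.
Compute (-154/47) via Euler: 34^((47-1)/2) mod 47 = 1, so (-154/47) = 1.
Legendre symbol 1 ⇒ 47 is split.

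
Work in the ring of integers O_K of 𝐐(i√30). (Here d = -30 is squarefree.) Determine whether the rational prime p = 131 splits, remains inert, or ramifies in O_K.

p splits

-30 mod 4 = 2, hence disc K = 4·(-30) = -120 and O_K = ℤ[√-30].
Since gcd(131, -120) = 1 the prime 131 does not ramify.
Compute (-30/131) via Euler: 101^((131-1)/2) mod 131 = 1, so (-30/131) = 1.
d is a quadratic residue mod p, hence 131 splits in O_K.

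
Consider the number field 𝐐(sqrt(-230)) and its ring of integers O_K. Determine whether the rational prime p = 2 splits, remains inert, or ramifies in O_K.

Since -230 ≢ 1 mod 4, the ring of integers is ℤ[√-230] with discriminant 4·(-230) = -920.
disc(K) = -920 = 2·(-460), so p = 2 is ramified.

p ramifies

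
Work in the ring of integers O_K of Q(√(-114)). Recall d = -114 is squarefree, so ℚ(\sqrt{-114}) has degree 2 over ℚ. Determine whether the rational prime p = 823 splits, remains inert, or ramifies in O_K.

d = -114 ≡ 2 (mod 4), so O_K = ℤ[√-114] and disc(K) = 4d = -456.
823 ∤ -456, so 823 is unramified.
Euler's criterion: (-114)^411 mod 823 = 822. Thus (-114|823) = -1.
Legendre symbol -1 ⇒ 823 is inert.

inert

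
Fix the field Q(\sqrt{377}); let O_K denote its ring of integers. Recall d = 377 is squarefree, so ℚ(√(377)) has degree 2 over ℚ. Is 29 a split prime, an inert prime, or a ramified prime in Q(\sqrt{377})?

377 mod 4 = 1, hence disc K = 377 and O_K = ℤ[(1+√377)/2].
disc(K) = 377 = 29·13, so p = 29 is ramified.

ramified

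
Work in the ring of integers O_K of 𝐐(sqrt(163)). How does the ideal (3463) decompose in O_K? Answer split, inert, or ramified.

remains prime (inert)

Since 163 ≢ 1 mod 4, the ring of integers is ℤ[√163] with discriminant 4·163 = 652.
3463 ∤ 652, so 3463 is unramified.
(163/3463) = 163^1731 mod 3463 = 3462, giving Legendre symbol -1.
Legendre symbol -1 ⇒ 3463 is inert.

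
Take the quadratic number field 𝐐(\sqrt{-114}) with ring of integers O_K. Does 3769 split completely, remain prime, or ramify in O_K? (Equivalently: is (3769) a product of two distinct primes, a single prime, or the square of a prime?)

-114 mod 4 = 2, hence disc K = 4·(-114) = -456 and O_K = ℤ[√-114].
disc(K) = -456 is not divisible by 3769; 3769 is unramified.
(-114/3769) = 3655^1884 mod 3769 = 1, giving Legendre symbol 1.
Legendre symbol 1 ⇒ 3769 is split.

p splits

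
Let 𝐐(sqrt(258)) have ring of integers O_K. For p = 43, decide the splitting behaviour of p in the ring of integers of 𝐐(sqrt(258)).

258 mod 4 = 2, hence disc K = 4·258 = 1032 and O_K = ℤ[√258].
43 divides disc(K) = 1032, so 43 ramifies.

43 is ramified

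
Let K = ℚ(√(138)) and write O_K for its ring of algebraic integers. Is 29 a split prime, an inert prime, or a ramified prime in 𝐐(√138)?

d = 138 ≡ 2 (mod 4), so O_K = ℤ[√138] and disc(K) = 4d = 552.
Since gcd(29, 552) = 1 the prime 29 does not ramify.
Legendre symbol by Euler's criterion: (138/29) ≡ 138^14 ≡ 1 (mod 29), i.e. (138/29) = 1.
d is a quadratic residue mod p, hence 29 splits in O_K.

split — (29) = 𝔭₁𝔭₂ with 𝔭₁ ≠ 𝔭₂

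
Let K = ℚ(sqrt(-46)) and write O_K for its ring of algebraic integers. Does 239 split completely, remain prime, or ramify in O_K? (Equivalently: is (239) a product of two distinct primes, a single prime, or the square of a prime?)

Since -46 ≢ 1 mod 4, the ring of integers is ℤ[√-46] with discriminant 4·(-46) = -184.
disc(K) = -184 is not divisible by 239; 239 is unramified.
Euler's criterion: (-46)^119 mod 239 = 1. Thus (-46|239) = 1.
Legendre symbol 1 ⇒ 239 is split.

239 splits in O_K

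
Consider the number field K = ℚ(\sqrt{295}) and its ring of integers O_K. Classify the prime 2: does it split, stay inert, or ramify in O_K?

2 is ramified

295 mod 4 = 3, hence disc K = 4·295 = 1180 and O_K = ℤ[√295].
2 divides disc(K) = 1180, so 2 ramifies.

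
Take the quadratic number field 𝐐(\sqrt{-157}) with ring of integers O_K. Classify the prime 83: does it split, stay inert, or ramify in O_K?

splits completely

Since -157 ≢ 1 mod 4, the ring of integers is ℤ[√-157] with discriminant 4·(-157) = -628.
disc(K) = -628 is not divisible by 83; 83 is unramified.
Legendre symbol by Euler's criterion: (-157/83) ≡ (-157)^41 ≡ 1 (mod 83), i.e. (-157/83) = 1.
d is a quadratic residue mod p, hence 83 splits in O_K.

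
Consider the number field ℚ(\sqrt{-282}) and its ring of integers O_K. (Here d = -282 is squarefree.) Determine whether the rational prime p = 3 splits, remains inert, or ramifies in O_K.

ramified — (3) = 𝔭²

d = -282 ≡ 2 (mod 4), so O_K = ℤ[√-282] and disc(K) = 4d = -1128.
disc(K) = -1128 = 3·(-376), so p = 3 is ramified.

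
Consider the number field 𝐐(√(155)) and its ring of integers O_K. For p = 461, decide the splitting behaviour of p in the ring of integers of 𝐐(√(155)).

Since 155 ≢ 1 mod 4, the ring of integers is ℤ[√155] with discriminant 4·155 = 620.
461 ∤ 620, so 461 is unramified.
Euler's criterion: 155^230 mod 461 = 460. Thus (155|461) = -1.
Legendre symbol -1 ⇒ 461 is inert.

inert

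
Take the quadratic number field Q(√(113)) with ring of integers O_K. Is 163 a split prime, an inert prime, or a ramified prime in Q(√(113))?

p splits

d = 113 ≡ 1 (mod 4), so O_K = ℤ[(1+√113)/2] and disc(K) = d = 113.
163 ∤ 113, so 163 is unramified.
(113/163) = 113^81 mod 163 = 1, giving Legendre symbol 1.
(113/163) = 1, so 163 splits.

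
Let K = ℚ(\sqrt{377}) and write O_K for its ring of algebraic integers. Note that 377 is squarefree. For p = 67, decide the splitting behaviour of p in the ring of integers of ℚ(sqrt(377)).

Since 377 ≡ 1 mod 4, the ring of integers is ℤ[(1+√377)/2] with discriminant 377.
disc(K) = 377 is not divisible by 67; 67 is unramified.
(377/67) = 42^33 mod 67 = 66, giving Legendre symbol -1.
d is a non-residue mod p, hence 67 remains inert in O_K.

remains prime (inert)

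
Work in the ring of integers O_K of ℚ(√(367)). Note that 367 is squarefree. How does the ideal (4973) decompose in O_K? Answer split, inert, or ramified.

splits completely

d = 367 ≡ 3 (mod 4), so O_K = ℤ[√367] and disc(K) = 4d = 1468.
Since gcd(4973, 1468) = 1 the prime 4973 does not ramify.
Compute (367/4973) via Euler: 367^((4973-1)/2) mod 4973 = 1, so (367/4973) = 1.
Legendre symbol 1 ⇒ 4973 is split.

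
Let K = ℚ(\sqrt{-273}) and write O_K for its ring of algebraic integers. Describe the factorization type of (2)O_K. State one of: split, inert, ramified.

p ramifies

-273 mod 4 = 3, hence disc K = 4·(-273) = -1092 and O_K = ℤ[√-273].
disc(K) = -1092 = 2·(-546), so p = 2 is ramified.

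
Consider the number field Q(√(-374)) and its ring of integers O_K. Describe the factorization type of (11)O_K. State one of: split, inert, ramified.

ramified

Since -374 ≢ 1 mod 4, the ring of integers is ℤ[√-374] with discriminant 4·(-374) = -1496.
disc(K) = -1496 = 11·(-136), so p = 11 is ramified.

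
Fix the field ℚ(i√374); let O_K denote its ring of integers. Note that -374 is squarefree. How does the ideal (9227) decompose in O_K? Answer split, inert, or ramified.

d = -374 ≡ 2 (mod 4), so O_K = ℤ[√-374] and disc(K) = 4d = -1496.
disc(K) = -1496 is not divisible by 9227; 9227 is unramified.
Euler's criterion: (-374)^4613 mod 9227 = 9226. Thus (-374|9227) = -1.
d is a non-residue mod p, hence 9227 remains inert in O_K.

9227 remains inert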